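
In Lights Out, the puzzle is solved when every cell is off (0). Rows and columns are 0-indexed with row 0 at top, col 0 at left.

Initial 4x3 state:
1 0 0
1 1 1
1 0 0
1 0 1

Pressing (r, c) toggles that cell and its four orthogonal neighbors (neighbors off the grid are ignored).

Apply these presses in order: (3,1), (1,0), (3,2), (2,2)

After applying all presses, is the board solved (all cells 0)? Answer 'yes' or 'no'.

After press 1 at (3,1):
1 0 0
1 1 1
1 1 0
0 1 0

After press 2 at (1,0):
0 0 0
0 0 1
0 1 0
0 1 0

After press 3 at (3,2):
0 0 0
0 0 1
0 1 1
0 0 1

After press 4 at (2,2):
0 0 0
0 0 0
0 0 0
0 0 0

Lights still on: 0

Answer: yes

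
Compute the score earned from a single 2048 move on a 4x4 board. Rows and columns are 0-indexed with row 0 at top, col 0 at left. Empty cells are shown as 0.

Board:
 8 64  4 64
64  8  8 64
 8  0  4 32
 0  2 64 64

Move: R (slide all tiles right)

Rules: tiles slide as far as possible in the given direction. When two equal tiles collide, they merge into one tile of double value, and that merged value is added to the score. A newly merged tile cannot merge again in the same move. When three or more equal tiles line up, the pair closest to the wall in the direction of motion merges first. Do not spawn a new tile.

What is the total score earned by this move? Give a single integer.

Slide right:
row 0: [8, 64, 4, 64] -> [8, 64, 4, 64]  score +0 (running 0)
row 1: [64, 8, 8, 64] -> [0, 64, 16, 64]  score +16 (running 16)
row 2: [8, 0, 4, 32] -> [0, 8, 4, 32]  score +0 (running 16)
row 3: [0, 2, 64, 64] -> [0, 0, 2, 128]  score +128 (running 144)
Board after move:
  8  64   4  64
  0  64  16  64
  0   8   4  32
  0   0   2 128

Answer: 144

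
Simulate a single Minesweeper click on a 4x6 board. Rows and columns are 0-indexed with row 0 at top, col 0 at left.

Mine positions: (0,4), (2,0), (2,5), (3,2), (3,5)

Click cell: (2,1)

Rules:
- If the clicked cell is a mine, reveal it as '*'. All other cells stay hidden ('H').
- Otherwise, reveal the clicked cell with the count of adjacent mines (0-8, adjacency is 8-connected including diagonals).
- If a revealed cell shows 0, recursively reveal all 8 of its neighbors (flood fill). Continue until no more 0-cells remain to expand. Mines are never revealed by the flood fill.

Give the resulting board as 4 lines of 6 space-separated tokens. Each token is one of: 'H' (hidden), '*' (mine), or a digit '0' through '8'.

H H H H H H
H H H H H H
H 2 H H H H
H H H H H H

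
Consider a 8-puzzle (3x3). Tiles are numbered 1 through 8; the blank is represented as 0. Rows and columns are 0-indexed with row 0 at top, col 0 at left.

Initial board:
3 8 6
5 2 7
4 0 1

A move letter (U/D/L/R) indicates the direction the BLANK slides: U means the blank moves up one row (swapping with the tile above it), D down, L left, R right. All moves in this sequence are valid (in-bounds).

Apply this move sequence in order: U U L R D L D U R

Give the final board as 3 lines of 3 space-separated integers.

Answer: 3 8 6
5 0 7
4 2 1

Derivation:
After move 1 (U):
3 8 6
5 0 7
4 2 1

After move 2 (U):
3 0 6
5 8 7
4 2 1

After move 3 (L):
0 3 6
5 8 7
4 2 1

After move 4 (R):
3 0 6
5 8 7
4 2 1

After move 5 (D):
3 8 6
5 0 7
4 2 1

After move 6 (L):
3 8 6
0 5 7
4 2 1

After move 7 (D):
3 8 6
4 5 7
0 2 1

After move 8 (U):
3 8 6
0 5 7
4 2 1

After move 9 (R):
3 8 6
5 0 7
4 2 1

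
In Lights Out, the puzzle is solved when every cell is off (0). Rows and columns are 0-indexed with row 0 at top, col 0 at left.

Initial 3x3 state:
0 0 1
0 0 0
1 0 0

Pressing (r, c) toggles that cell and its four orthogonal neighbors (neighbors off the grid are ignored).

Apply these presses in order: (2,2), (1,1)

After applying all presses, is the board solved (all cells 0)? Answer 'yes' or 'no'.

Answer: no

Derivation:
After press 1 at (2,2):
0 0 1
0 0 1
1 1 1

After press 2 at (1,1):
0 1 1
1 1 0
1 0 1

Lights still on: 6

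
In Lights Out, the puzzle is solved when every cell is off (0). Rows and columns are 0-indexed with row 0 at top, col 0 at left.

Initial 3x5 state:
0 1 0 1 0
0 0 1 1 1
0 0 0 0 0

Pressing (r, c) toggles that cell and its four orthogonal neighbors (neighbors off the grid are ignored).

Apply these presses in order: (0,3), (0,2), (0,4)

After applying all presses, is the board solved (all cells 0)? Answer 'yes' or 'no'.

After press 1 at (0,3):
0 1 1 0 1
0 0 1 0 1
0 0 0 0 0

After press 2 at (0,2):
0 0 0 1 1
0 0 0 0 1
0 0 0 0 0

After press 3 at (0,4):
0 0 0 0 0
0 0 0 0 0
0 0 0 0 0

Lights still on: 0

Answer: yes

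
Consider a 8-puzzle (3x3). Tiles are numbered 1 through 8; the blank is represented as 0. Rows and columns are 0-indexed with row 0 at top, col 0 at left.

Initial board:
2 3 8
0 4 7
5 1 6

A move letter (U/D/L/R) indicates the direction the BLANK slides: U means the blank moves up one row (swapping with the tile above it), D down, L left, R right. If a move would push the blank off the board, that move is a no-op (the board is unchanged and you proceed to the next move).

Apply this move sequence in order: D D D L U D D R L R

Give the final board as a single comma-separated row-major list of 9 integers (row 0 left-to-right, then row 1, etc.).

After move 1 (D):
2 3 8
5 4 7
0 1 6

After move 2 (D):
2 3 8
5 4 7
0 1 6

After move 3 (D):
2 3 8
5 4 7
0 1 6

After move 4 (L):
2 3 8
5 4 7
0 1 6

After move 5 (U):
2 3 8
0 4 7
5 1 6

After move 6 (D):
2 3 8
5 4 7
0 1 6

After move 7 (D):
2 3 8
5 4 7
0 1 6

After move 8 (R):
2 3 8
5 4 7
1 0 6

After move 9 (L):
2 3 8
5 4 7
0 1 6

After move 10 (R):
2 3 8
5 4 7
1 0 6

Answer: 2, 3, 8, 5, 4, 7, 1, 0, 6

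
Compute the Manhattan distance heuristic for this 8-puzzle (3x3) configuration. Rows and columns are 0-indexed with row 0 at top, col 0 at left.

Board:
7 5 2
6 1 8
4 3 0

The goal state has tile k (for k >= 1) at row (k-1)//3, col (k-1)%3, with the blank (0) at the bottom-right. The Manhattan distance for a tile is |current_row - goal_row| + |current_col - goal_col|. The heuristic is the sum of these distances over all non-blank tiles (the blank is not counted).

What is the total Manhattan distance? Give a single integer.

Answer: 14

Derivation:
Tile 7: (0,0)->(2,0) = 2
Tile 5: (0,1)->(1,1) = 1
Tile 2: (0,2)->(0,1) = 1
Tile 6: (1,0)->(1,2) = 2
Tile 1: (1,1)->(0,0) = 2
Tile 8: (1,2)->(2,1) = 2
Tile 4: (2,0)->(1,0) = 1
Tile 3: (2,1)->(0,2) = 3
Sum: 2 + 1 + 1 + 2 + 2 + 2 + 1 + 3 = 14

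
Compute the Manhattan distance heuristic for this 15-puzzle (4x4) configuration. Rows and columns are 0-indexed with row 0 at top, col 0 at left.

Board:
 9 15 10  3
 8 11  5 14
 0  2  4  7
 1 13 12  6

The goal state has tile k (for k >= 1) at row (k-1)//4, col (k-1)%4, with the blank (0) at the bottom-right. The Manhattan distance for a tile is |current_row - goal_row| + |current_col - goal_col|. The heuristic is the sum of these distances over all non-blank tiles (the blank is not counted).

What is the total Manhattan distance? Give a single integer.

Answer: 38

Derivation:
Tile 9: at (0,0), goal (2,0), distance |0-2|+|0-0| = 2
Tile 15: at (0,1), goal (3,2), distance |0-3|+|1-2| = 4
Tile 10: at (0,2), goal (2,1), distance |0-2|+|2-1| = 3
Tile 3: at (0,3), goal (0,2), distance |0-0|+|3-2| = 1
Tile 8: at (1,0), goal (1,3), distance |1-1|+|0-3| = 3
Tile 11: at (1,1), goal (2,2), distance |1-2|+|1-2| = 2
Tile 5: at (1,2), goal (1,0), distance |1-1|+|2-0| = 2
Tile 14: at (1,3), goal (3,1), distance |1-3|+|3-1| = 4
Tile 2: at (2,1), goal (0,1), distance |2-0|+|1-1| = 2
Tile 4: at (2,2), goal (0,3), distance |2-0|+|2-3| = 3
Tile 7: at (2,3), goal (1,2), distance |2-1|+|3-2| = 2
Tile 1: at (3,0), goal (0,0), distance |3-0|+|0-0| = 3
Tile 13: at (3,1), goal (3,0), distance |3-3|+|1-0| = 1
Tile 12: at (3,2), goal (2,3), distance |3-2|+|2-3| = 2
Tile 6: at (3,3), goal (1,1), distance |3-1|+|3-1| = 4
Sum: 2 + 4 + 3 + 1 + 3 + 2 + 2 + 4 + 2 + 3 + 2 + 3 + 1 + 2 + 4 = 38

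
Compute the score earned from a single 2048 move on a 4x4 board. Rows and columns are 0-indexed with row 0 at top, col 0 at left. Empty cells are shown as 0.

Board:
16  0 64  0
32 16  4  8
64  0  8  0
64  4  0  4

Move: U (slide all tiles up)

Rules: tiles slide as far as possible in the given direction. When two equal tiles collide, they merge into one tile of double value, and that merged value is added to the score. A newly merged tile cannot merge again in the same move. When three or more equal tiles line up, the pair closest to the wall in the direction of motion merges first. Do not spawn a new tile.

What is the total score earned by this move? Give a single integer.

Slide up:
col 0: [16, 32, 64, 64] -> [16, 32, 128, 0]  score +128 (running 128)
col 1: [0, 16, 0, 4] -> [16, 4, 0, 0]  score +0 (running 128)
col 2: [64, 4, 8, 0] -> [64, 4, 8, 0]  score +0 (running 128)
col 3: [0, 8, 0, 4] -> [8, 4, 0, 0]  score +0 (running 128)
Board after move:
 16  16  64   8
 32   4   4   4
128   0   8   0
  0   0   0   0

Answer: 128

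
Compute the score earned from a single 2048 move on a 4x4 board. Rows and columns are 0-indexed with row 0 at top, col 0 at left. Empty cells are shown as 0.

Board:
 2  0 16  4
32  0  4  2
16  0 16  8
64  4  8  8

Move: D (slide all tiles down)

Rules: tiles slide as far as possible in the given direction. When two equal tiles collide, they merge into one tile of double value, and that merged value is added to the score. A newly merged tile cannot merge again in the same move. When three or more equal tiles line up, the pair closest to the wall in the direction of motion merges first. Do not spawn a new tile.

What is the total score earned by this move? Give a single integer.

Slide down:
col 0: [2, 32, 16, 64] -> [2, 32, 16, 64]  score +0 (running 0)
col 1: [0, 0, 0, 4] -> [0, 0, 0, 4]  score +0 (running 0)
col 2: [16, 4, 16, 8] -> [16, 4, 16, 8]  score +0 (running 0)
col 3: [4, 2, 8, 8] -> [0, 4, 2, 16]  score +16 (running 16)
Board after move:
 2  0 16  0
32  0  4  4
16  0 16  2
64  4  8 16

Answer: 16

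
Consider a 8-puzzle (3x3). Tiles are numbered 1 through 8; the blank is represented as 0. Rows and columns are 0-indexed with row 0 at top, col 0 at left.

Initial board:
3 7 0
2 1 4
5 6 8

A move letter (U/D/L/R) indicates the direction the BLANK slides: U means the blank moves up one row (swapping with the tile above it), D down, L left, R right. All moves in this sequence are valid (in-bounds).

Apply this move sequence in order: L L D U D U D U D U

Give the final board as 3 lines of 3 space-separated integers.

After move 1 (L):
3 0 7
2 1 4
5 6 8

After move 2 (L):
0 3 7
2 1 4
5 6 8

After move 3 (D):
2 3 7
0 1 4
5 6 8

After move 4 (U):
0 3 7
2 1 4
5 6 8

After move 5 (D):
2 3 7
0 1 4
5 6 8

After move 6 (U):
0 3 7
2 1 4
5 6 8

After move 7 (D):
2 3 7
0 1 4
5 6 8

After move 8 (U):
0 3 7
2 1 4
5 6 8

After move 9 (D):
2 3 7
0 1 4
5 6 8

After move 10 (U):
0 3 7
2 1 4
5 6 8

Answer: 0 3 7
2 1 4
5 6 8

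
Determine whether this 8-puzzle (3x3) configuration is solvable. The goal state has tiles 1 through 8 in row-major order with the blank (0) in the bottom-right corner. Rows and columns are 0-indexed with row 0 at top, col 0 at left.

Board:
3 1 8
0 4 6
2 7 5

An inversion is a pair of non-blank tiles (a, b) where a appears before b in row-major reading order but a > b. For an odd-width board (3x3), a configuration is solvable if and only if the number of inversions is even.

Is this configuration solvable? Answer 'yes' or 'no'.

Inversions (pairs i<j in row-major order where tile[i] > tile[j] > 0): 11
11 is odd, so the puzzle is not solvable.

Answer: no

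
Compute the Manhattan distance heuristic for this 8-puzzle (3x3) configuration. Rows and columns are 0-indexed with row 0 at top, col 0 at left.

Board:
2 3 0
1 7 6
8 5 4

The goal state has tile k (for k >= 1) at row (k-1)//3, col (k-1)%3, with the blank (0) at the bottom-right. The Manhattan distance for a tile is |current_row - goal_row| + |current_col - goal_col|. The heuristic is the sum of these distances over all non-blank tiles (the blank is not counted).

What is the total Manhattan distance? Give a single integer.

Answer: 10

Derivation:
Tile 2: at (0,0), goal (0,1), distance |0-0|+|0-1| = 1
Tile 3: at (0,1), goal (0,2), distance |0-0|+|1-2| = 1
Tile 1: at (1,0), goal (0,0), distance |1-0|+|0-0| = 1
Tile 7: at (1,1), goal (2,0), distance |1-2|+|1-0| = 2
Tile 6: at (1,2), goal (1,2), distance |1-1|+|2-2| = 0
Tile 8: at (2,0), goal (2,1), distance |2-2|+|0-1| = 1
Tile 5: at (2,1), goal (1,1), distance |2-1|+|1-1| = 1
Tile 4: at (2,2), goal (1,0), distance |2-1|+|2-0| = 3
Sum: 1 + 1 + 1 + 2 + 0 + 1 + 1 + 3 = 10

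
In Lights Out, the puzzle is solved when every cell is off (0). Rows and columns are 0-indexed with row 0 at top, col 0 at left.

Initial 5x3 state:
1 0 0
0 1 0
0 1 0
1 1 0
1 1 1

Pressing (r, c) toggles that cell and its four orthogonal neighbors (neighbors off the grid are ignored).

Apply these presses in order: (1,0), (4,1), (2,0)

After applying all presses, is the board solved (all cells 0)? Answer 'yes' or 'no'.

After press 1 at (1,0):
0 0 0
1 0 0
1 1 0
1 1 0
1 1 1

After press 2 at (4,1):
0 0 0
1 0 0
1 1 0
1 0 0
0 0 0

After press 3 at (2,0):
0 0 0
0 0 0
0 0 0
0 0 0
0 0 0

Lights still on: 0

Answer: yes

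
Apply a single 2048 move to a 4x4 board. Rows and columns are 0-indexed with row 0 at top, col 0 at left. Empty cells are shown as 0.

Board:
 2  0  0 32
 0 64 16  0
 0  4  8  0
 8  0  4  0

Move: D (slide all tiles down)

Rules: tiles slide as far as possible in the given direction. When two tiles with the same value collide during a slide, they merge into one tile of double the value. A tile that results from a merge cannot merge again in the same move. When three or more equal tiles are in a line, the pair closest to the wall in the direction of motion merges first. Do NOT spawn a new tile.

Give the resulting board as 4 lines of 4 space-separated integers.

Answer:  0  0  0  0
 0  0 16  0
 2 64  8  0
 8  4  4 32

Derivation:
Slide down:
col 0: [2, 0, 0, 8] -> [0, 0, 2, 8]
col 1: [0, 64, 4, 0] -> [0, 0, 64, 4]
col 2: [0, 16, 8, 4] -> [0, 16, 8, 4]
col 3: [32, 0, 0, 0] -> [0, 0, 0, 32]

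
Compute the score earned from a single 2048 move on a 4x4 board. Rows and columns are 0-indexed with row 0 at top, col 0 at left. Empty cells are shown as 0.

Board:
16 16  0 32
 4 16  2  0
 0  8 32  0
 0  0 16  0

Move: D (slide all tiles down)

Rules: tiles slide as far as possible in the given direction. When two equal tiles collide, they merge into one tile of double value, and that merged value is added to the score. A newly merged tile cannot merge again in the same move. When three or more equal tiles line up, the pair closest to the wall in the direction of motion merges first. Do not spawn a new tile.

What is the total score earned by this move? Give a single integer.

Answer: 32

Derivation:
Slide down:
col 0: [16, 4, 0, 0] -> [0, 0, 16, 4]  score +0 (running 0)
col 1: [16, 16, 8, 0] -> [0, 0, 32, 8]  score +32 (running 32)
col 2: [0, 2, 32, 16] -> [0, 2, 32, 16]  score +0 (running 32)
col 3: [32, 0, 0, 0] -> [0, 0, 0, 32]  score +0 (running 32)
Board after move:
 0  0  0  0
 0  0  2  0
16 32 32  0
 4  8 16 32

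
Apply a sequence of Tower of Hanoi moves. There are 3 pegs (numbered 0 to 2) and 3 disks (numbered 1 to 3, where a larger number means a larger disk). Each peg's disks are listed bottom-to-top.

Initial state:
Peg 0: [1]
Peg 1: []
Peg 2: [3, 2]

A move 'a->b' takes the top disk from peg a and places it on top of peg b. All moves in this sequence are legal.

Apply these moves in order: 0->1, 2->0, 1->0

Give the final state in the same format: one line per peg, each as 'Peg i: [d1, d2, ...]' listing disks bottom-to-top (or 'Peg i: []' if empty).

After move 1 (0->1):
Peg 0: []
Peg 1: [1]
Peg 2: [3, 2]

After move 2 (2->0):
Peg 0: [2]
Peg 1: [1]
Peg 2: [3]

After move 3 (1->0):
Peg 0: [2, 1]
Peg 1: []
Peg 2: [3]

Answer: Peg 0: [2, 1]
Peg 1: []
Peg 2: [3]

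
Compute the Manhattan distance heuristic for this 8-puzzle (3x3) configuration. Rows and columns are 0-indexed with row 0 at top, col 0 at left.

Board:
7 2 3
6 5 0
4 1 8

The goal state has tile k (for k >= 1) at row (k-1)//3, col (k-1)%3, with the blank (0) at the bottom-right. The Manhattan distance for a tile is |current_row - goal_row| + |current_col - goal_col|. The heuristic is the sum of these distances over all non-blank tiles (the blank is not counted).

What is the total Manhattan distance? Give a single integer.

Tile 7: (0,0)->(2,0) = 2
Tile 2: (0,1)->(0,1) = 0
Tile 3: (0,2)->(0,2) = 0
Tile 6: (1,0)->(1,2) = 2
Tile 5: (1,1)->(1,1) = 0
Tile 4: (2,0)->(1,0) = 1
Tile 1: (2,1)->(0,0) = 3
Tile 8: (2,2)->(2,1) = 1
Sum: 2 + 0 + 0 + 2 + 0 + 1 + 3 + 1 = 9

Answer: 9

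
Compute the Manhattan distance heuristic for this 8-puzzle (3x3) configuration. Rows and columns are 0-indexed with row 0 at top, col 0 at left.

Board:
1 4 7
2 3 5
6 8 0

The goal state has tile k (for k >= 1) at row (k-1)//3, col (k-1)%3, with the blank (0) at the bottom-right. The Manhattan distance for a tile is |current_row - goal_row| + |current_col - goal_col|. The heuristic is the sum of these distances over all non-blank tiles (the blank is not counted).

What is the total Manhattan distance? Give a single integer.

Answer: 14

Derivation:
Tile 1: at (0,0), goal (0,0), distance |0-0|+|0-0| = 0
Tile 4: at (0,1), goal (1,0), distance |0-1|+|1-0| = 2
Tile 7: at (0,2), goal (2,0), distance |0-2|+|2-0| = 4
Tile 2: at (1,0), goal (0,1), distance |1-0|+|0-1| = 2
Tile 3: at (1,1), goal (0,2), distance |1-0|+|1-2| = 2
Tile 5: at (1,2), goal (1,1), distance |1-1|+|2-1| = 1
Tile 6: at (2,0), goal (1,2), distance |2-1|+|0-2| = 3
Tile 8: at (2,1), goal (2,1), distance |2-2|+|1-1| = 0
Sum: 0 + 2 + 4 + 2 + 2 + 1 + 3 + 0 = 14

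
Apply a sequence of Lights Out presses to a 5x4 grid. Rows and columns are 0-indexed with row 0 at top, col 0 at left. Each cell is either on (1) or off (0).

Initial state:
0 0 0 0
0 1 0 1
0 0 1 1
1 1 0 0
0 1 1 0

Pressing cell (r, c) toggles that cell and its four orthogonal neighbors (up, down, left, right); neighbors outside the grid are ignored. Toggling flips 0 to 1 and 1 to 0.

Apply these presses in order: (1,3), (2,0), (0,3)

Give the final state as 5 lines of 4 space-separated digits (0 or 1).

Answer: 0 0 1 0
1 1 1 1
1 1 1 0
0 1 0 0
0 1 1 0

Derivation:
After press 1 at (1,3):
0 0 0 1
0 1 1 0
0 0 1 0
1 1 0 0
0 1 1 0

After press 2 at (2,0):
0 0 0 1
1 1 1 0
1 1 1 0
0 1 0 0
0 1 1 0

After press 3 at (0,3):
0 0 1 0
1 1 1 1
1 1 1 0
0 1 0 0
0 1 1 0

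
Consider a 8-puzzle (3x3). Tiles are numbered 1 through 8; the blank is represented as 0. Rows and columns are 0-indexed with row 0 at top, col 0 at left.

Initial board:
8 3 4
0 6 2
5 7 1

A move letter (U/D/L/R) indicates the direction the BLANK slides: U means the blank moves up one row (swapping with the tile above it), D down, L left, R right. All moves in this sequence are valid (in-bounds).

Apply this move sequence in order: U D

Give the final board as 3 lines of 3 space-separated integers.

After move 1 (U):
0 3 4
8 6 2
5 7 1

After move 2 (D):
8 3 4
0 6 2
5 7 1

Answer: 8 3 4
0 6 2
5 7 1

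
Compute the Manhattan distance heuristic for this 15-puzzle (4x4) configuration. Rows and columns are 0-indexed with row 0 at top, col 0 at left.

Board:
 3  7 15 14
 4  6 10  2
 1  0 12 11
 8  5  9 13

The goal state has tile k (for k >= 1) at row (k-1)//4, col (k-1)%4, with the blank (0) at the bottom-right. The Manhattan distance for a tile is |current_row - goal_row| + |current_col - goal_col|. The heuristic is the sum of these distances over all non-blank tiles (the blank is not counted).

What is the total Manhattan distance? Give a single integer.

Tile 3: at (0,0), goal (0,2), distance |0-0|+|0-2| = 2
Tile 7: at (0,1), goal (1,2), distance |0-1|+|1-2| = 2
Tile 15: at (0,2), goal (3,2), distance |0-3|+|2-2| = 3
Tile 14: at (0,3), goal (3,1), distance |0-3|+|3-1| = 5
Tile 4: at (1,0), goal (0,3), distance |1-0|+|0-3| = 4
Tile 6: at (1,1), goal (1,1), distance |1-1|+|1-1| = 0
Tile 10: at (1,2), goal (2,1), distance |1-2|+|2-1| = 2
Tile 2: at (1,3), goal (0,1), distance |1-0|+|3-1| = 3
Tile 1: at (2,0), goal (0,0), distance |2-0|+|0-0| = 2
Tile 12: at (2,2), goal (2,3), distance |2-2|+|2-3| = 1
Tile 11: at (2,3), goal (2,2), distance |2-2|+|3-2| = 1
Tile 8: at (3,0), goal (1,3), distance |3-1|+|0-3| = 5
Tile 5: at (3,1), goal (1,0), distance |3-1|+|1-0| = 3
Tile 9: at (3,2), goal (2,0), distance |3-2|+|2-0| = 3
Tile 13: at (3,3), goal (3,0), distance |3-3|+|3-0| = 3
Sum: 2 + 2 + 3 + 5 + 4 + 0 + 2 + 3 + 2 + 1 + 1 + 5 + 3 + 3 + 3 = 39

Answer: 39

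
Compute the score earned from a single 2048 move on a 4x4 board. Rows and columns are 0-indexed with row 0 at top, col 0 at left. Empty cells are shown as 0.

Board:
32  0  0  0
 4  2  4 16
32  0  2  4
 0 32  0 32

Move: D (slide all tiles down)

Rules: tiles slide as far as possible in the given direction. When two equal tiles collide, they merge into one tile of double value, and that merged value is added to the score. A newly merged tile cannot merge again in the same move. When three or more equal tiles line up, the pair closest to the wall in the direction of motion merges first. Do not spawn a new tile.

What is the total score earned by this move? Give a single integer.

Answer: 0

Derivation:
Slide down:
col 0: [32, 4, 32, 0] -> [0, 32, 4, 32]  score +0 (running 0)
col 1: [0, 2, 0, 32] -> [0, 0, 2, 32]  score +0 (running 0)
col 2: [0, 4, 2, 0] -> [0, 0, 4, 2]  score +0 (running 0)
col 3: [0, 16, 4, 32] -> [0, 16, 4, 32]  score +0 (running 0)
Board after move:
 0  0  0  0
32  0  0 16
 4  2  4  4
32 32  2 32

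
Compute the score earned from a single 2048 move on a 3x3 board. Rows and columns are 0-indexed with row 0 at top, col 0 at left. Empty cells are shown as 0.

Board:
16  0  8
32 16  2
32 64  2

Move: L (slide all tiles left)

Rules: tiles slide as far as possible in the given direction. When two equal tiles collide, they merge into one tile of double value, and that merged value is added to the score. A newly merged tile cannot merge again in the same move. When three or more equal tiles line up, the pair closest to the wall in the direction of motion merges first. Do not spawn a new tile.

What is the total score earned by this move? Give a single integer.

Slide left:
row 0: [16, 0, 8] -> [16, 8, 0]  score +0 (running 0)
row 1: [32, 16, 2] -> [32, 16, 2]  score +0 (running 0)
row 2: [32, 64, 2] -> [32, 64, 2]  score +0 (running 0)
Board after move:
16  8  0
32 16  2
32 64  2

Answer: 0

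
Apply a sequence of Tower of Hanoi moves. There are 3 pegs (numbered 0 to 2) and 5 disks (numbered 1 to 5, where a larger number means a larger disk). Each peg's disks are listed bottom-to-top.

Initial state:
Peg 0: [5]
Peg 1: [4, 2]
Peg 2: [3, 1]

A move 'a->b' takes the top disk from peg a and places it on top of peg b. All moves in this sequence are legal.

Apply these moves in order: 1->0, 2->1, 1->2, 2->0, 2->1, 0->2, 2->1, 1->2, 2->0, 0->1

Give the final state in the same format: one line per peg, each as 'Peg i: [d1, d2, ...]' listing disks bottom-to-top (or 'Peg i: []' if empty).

Answer: Peg 0: [5, 2]
Peg 1: [4, 3, 1]
Peg 2: []

Derivation:
After move 1 (1->0):
Peg 0: [5, 2]
Peg 1: [4]
Peg 2: [3, 1]

After move 2 (2->1):
Peg 0: [5, 2]
Peg 1: [4, 1]
Peg 2: [3]

After move 3 (1->2):
Peg 0: [5, 2]
Peg 1: [4]
Peg 2: [3, 1]

After move 4 (2->0):
Peg 0: [5, 2, 1]
Peg 1: [4]
Peg 2: [3]

After move 5 (2->1):
Peg 0: [5, 2, 1]
Peg 1: [4, 3]
Peg 2: []

After move 6 (0->2):
Peg 0: [5, 2]
Peg 1: [4, 3]
Peg 2: [1]

After move 7 (2->1):
Peg 0: [5, 2]
Peg 1: [4, 3, 1]
Peg 2: []

After move 8 (1->2):
Peg 0: [5, 2]
Peg 1: [4, 3]
Peg 2: [1]

After move 9 (2->0):
Peg 0: [5, 2, 1]
Peg 1: [4, 3]
Peg 2: []

After move 10 (0->1):
Peg 0: [5, 2]
Peg 1: [4, 3, 1]
Peg 2: []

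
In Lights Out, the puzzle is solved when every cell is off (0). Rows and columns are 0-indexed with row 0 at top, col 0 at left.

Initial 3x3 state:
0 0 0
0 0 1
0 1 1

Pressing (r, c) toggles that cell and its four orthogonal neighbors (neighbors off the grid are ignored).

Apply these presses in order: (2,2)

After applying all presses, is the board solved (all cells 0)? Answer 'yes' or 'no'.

After press 1 at (2,2):
0 0 0
0 0 0
0 0 0

Lights still on: 0

Answer: yes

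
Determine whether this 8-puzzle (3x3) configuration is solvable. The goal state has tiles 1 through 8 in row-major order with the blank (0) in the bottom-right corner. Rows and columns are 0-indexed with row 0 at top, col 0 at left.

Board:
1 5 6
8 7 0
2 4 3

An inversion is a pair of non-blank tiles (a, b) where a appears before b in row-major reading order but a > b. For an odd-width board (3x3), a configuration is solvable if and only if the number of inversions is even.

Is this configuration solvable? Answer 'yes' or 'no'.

Answer: yes

Derivation:
Inversions (pairs i<j in row-major order where tile[i] > tile[j] > 0): 14
14 is even, so the puzzle is solvable.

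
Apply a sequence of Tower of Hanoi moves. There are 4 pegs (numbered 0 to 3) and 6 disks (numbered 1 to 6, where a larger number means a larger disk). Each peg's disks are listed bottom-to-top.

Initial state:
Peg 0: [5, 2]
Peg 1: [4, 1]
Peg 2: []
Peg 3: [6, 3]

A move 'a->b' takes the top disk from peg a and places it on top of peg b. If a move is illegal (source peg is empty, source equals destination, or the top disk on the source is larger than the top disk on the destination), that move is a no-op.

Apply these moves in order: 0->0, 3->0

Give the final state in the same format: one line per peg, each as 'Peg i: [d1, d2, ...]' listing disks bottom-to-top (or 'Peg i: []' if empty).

After move 1 (0->0):
Peg 0: [5, 2]
Peg 1: [4, 1]
Peg 2: []
Peg 3: [6, 3]

After move 2 (3->0):
Peg 0: [5, 2]
Peg 1: [4, 1]
Peg 2: []
Peg 3: [6, 3]

Answer: Peg 0: [5, 2]
Peg 1: [4, 1]
Peg 2: []
Peg 3: [6, 3]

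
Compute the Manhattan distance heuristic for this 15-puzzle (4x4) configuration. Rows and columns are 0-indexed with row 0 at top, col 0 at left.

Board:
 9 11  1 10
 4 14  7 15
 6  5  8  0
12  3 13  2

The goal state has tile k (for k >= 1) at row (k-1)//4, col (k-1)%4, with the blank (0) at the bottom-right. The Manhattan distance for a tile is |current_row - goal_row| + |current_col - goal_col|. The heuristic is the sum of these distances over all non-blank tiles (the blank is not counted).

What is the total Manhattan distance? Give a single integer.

Answer: 41

Derivation:
Tile 9: at (0,0), goal (2,0), distance |0-2|+|0-0| = 2
Tile 11: at (0,1), goal (2,2), distance |0-2|+|1-2| = 3
Tile 1: at (0,2), goal (0,0), distance |0-0|+|2-0| = 2
Tile 10: at (0,3), goal (2,1), distance |0-2|+|3-1| = 4
Tile 4: at (1,0), goal (0,3), distance |1-0|+|0-3| = 4
Tile 14: at (1,1), goal (3,1), distance |1-3|+|1-1| = 2
Tile 7: at (1,2), goal (1,2), distance |1-1|+|2-2| = 0
Tile 15: at (1,3), goal (3,2), distance |1-3|+|3-2| = 3
Tile 6: at (2,0), goal (1,1), distance |2-1|+|0-1| = 2
Tile 5: at (2,1), goal (1,0), distance |2-1|+|1-0| = 2
Tile 8: at (2,2), goal (1,3), distance |2-1|+|2-3| = 2
Tile 12: at (3,0), goal (2,3), distance |3-2|+|0-3| = 4
Tile 3: at (3,1), goal (0,2), distance |3-0|+|1-2| = 4
Tile 13: at (3,2), goal (3,0), distance |3-3|+|2-0| = 2
Tile 2: at (3,3), goal (0,1), distance |3-0|+|3-1| = 5
Sum: 2 + 3 + 2 + 4 + 4 + 2 + 0 + 3 + 2 + 2 + 2 + 4 + 4 + 2 + 5 = 41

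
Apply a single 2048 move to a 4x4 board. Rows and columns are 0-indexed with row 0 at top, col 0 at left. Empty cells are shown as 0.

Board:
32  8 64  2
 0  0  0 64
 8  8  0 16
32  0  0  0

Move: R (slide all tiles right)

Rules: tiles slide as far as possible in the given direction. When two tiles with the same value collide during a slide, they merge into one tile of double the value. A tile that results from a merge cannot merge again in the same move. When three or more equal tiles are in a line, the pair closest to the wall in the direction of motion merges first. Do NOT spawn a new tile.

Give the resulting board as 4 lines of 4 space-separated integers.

Slide right:
row 0: [32, 8, 64, 2] -> [32, 8, 64, 2]
row 1: [0, 0, 0, 64] -> [0, 0, 0, 64]
row 2: [8, 8, 0, 16] -> [0, 0, 16, 16]
row 3: [32, 0, 0, 0] -> [0, 0, 0, 32]

Answer: 32  8 64  2
 0  0  0 64
 0  0 16 16
 0  0  0 32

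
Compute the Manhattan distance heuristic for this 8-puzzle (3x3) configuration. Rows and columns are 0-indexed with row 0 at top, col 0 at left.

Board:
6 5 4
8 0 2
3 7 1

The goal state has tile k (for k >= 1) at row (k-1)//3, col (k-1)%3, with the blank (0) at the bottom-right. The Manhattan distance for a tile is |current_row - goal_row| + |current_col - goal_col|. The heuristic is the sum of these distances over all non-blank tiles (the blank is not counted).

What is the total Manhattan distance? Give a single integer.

Answer: 20

Derivation:
Tile 6: (0,0)->(1,2) = 3
Tile 5: (0,1)->(1,1) = 1
Tile 4: (0,2)->(1,0) = 3
Tile 8: (1,0)->(2,1) = 2
Tile 2: (1,2)->(0,1) = 2
Tile 3: (2,0)->(0,2) = 4
Tile 7: (2,1)->(2,0) = 1
Tile 1: (2,2)->(0,0) = 4
Sum: 3 + 1 + 3 + 2 + 2 + 4 + 1 + 4 = 20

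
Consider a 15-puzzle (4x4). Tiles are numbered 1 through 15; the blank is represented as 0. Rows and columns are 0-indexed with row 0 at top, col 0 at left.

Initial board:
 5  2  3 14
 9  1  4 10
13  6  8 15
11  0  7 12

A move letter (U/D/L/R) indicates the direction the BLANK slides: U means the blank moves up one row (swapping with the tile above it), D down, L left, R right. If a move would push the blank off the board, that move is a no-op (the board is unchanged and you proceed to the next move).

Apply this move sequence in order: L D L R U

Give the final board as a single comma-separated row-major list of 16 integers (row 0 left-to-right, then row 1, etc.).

Answer: 5, 2, 3, 14, 9, 1, 4, 10, 13, 0, 8, 15, 11, 6, 7, 12

Derivation:
After move 1 (L):
 5  2  3 14
 9  1  4 10
13  6  8 15
 0 11  7 12

After move 2 (D):
 5  2  3 14
 9  1  4 10
13  6  8 15
 0 11  7 12

After move 3 (L):
 5  2  3 14
 9  1  4 10
13  6  8 15
 0 11  7 12

After move 4 (R):
 5  2  3 14
 9  1  4 10
13  6  8 15
11  0  7 12

After move 5 (U):
 5  2  3 14
 9  1  4 10
13  0  8 15
11  6  7 12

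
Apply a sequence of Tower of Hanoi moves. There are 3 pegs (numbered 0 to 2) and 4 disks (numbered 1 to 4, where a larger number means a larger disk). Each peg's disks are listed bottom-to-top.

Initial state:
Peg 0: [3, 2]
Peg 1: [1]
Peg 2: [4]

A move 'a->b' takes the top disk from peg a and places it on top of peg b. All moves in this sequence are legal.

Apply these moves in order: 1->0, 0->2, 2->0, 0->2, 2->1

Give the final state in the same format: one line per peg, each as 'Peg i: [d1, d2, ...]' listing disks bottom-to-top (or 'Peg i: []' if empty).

Answer: Peg 0: [3, 2]
Peg 1: [1]
Peg 2: [4]

Derivation:
After move 1 (1->0):
Peg 0: [3, 2, 1]
Peg 1: []
Peg 2: [4]

After move 2 (0->2):
Peg 0: [3, 2]
Peg 1: []
Peg 2: [4, 1]

After move 3 (2->0):
Peg 0: [3, 2, 1]
Peg 1: []
Peg 2: [4]

After move 4 (0->2):
Peg 0: [3, 2]
Peg 1: []
Peg 2: [4, 1]

After move 5 (2->1):
Peg 0: [3, 2]
Peg 1: [1]
Peg 2: [4]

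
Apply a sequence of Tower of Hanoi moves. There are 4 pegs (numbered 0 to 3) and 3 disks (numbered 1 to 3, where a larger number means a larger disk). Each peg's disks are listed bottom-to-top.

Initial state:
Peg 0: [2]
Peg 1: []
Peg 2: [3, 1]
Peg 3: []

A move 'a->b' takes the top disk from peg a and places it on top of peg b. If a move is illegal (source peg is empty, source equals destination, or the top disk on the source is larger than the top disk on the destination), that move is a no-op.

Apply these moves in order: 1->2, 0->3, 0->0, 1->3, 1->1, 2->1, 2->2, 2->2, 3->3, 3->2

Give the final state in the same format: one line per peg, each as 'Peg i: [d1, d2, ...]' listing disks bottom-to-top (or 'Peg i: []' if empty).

Answer: Peg 0: []
Peg 1: [1]
Peg 2: [3, 2]
Peg 3: []

Derivation:
After move 1 (1->2):
Peg 0: [2]
Peg 1: []
Peg 2: [3, 1]
Peg 3: []

After move 2 (0->3):
Peg 0: []
Peg 1: []
Peg 2: [3, 1]
Peg 3: [2]

After move 3 (0->0):
Peg 0: []
Peg 1: []
Peg 2: [3, 1]
Peg 3: [2]

After move 4 (1->3):
Peg 0: []
Peg 1: []
Peg 2: [3, 1]
Peg 3: [2]

After move 5 (1->1):
Peg 0: []
Peg 1: []
Peg 2: [3, 1]
Peg 3: [2]

After move 6 (2->1):
Peg 0: []
Peg 1: [1]
Peg 2: [3]
Peg 3: [2]

After move 7 (2->2):
Peg 0: []
Peg 1: [1]
Peg 2: [3]
Peg 3: [2]

After move 8 (2->2):
Peg 0: []
Peg 1: [1]
Peg 2: [3]
Peg 3: [2]

After move 9 (3->3):
Peg 0: []
Peg 1: [1]
Peg 2: [3]
Peg 3: [2]

After move 10 (3->2):
Peg 0: []
Peg 1: [1]
Peg 2: [3, 2]
Peg 3: []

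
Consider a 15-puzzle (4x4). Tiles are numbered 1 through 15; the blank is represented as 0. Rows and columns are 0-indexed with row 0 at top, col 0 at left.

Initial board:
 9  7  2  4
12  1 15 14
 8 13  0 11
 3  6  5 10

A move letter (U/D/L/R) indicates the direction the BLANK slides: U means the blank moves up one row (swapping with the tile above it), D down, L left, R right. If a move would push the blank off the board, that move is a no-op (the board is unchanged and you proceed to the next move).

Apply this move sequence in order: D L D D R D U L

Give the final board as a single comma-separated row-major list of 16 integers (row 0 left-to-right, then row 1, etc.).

After move 1 (D):
 9  7  2  4
12  1 15 14
 8 13  5 11
 3  6  0 10

After move 2 (L):
 9  7  2  4
12  1 15 14
 8 13  5 11
 3  0  6 10

After move 3 (D):
 9  7  2  4
12  1 15 14
 8 13  5 11
 3  0  6 10

After move 4 (D):
 9  7  2  4
12  1 15 14
 8 13  5 11
 3  0  6 10

After move 5 (R):
 9  7  2  4
12  1 15 14
 8 13  5 11
 3  6  0 10

After move 6 (D):
 9  7  2  4
12  1 15 14
 8 13  5 11
 3  6  0 10

After move 7 (U):
 9  7  2  4
12  1 15 14
 8 13  0 11
 3  6  5 10

After move 8 (L):
 9  7  2  4
12  1 15 14
 8  0 13 11
 3  6  5 10

Answer: 9, 7, 2, 4, 12, 1, 15, 14, 8, 0, 13, 11, 3, 6, 5, 10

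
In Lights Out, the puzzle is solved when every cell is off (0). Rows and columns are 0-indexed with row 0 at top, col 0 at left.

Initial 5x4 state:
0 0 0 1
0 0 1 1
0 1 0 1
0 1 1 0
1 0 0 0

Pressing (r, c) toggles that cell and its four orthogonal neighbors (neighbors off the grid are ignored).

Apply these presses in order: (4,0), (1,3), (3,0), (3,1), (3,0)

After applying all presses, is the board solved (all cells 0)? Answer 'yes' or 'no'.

Answer: yes

Derivation:
After press 1 at (4,0):
0 0 0 1
0 0 1 1
0 1 0 1
1 1 1 0
0 1 0 0

After press 2 at (1,3):
0 0 0 0
0 0 0 0
0 1 0 0
1 1 1 0
0 1 0 0

After press 3 at (3,0):
0 0 0 0
0 0 0 0
1 1 0 0
0 0 1 0
1 1 0 0

After press 4 at (3,1):
0 0 0 0
0 0 0 0
1 0 0 0
1 1 0 0
1 0 0 0

After press 5 at (3,0):
0 0 0 0
0 0 0 0
0 0 0 0
0 0 0 0
0 0 0 0

Lights still on: 0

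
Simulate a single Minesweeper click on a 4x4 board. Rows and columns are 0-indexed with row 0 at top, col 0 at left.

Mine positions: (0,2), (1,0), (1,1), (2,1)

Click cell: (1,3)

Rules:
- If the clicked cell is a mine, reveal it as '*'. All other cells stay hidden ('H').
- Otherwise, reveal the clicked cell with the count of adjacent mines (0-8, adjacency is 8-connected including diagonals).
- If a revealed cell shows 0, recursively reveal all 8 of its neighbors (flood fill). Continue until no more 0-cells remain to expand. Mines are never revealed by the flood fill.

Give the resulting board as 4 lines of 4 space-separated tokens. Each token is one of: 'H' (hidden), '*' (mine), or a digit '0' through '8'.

H H H H
H H H 1
H H H H
H H H H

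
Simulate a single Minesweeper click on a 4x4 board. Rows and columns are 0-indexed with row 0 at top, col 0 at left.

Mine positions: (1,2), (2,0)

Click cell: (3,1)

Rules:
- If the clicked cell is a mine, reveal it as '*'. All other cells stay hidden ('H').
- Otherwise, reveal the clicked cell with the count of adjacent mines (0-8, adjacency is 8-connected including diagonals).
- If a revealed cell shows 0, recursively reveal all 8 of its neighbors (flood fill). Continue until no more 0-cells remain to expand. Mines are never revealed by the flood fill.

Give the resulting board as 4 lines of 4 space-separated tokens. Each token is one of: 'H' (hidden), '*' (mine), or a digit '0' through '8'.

H H H H
H H H H
H H H H
H 1 H H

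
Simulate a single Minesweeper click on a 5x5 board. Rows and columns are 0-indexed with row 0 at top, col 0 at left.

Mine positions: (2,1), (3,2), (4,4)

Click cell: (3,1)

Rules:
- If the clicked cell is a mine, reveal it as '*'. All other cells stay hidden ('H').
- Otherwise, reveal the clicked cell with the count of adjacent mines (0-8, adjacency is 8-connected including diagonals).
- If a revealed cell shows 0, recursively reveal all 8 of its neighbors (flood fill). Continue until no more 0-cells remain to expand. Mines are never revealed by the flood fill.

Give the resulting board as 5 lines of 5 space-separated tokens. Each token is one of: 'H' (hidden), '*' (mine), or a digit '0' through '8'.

H H H H H
H H H H H
H H H H H
H 2 H H H
H H H H H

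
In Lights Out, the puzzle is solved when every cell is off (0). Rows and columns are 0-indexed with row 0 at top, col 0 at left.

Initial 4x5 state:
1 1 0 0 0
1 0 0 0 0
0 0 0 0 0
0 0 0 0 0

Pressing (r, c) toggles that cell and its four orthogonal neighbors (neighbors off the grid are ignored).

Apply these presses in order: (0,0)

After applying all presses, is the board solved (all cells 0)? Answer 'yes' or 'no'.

Answer: yes

Derivation:
After press 1 at (0,0):
0 0 0 0 0
0 0 0 0 0
0 0 0 0 0
0 0 0 0 0

Lights still on: 0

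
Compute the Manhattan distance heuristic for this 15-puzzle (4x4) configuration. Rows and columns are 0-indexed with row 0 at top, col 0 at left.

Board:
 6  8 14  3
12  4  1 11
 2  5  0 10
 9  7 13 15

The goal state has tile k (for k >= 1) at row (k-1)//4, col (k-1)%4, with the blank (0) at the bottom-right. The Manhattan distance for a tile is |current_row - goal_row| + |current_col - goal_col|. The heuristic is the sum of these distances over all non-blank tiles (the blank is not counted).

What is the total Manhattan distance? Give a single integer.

Tile 6: at (0,0), goal (1,1), distance |0-1|+|0-1| = 2
Tile 8: at (0,1), goal (1,3), distance |0-1|+|1-3| = 3
Tile 14: at (0,2), goal (3,1), distance |0-3|+|2-1| = 4
Tile 3: at (0,3), goal (0,2), distance |0-0|+|3-2| = 1
Tile 12: at (1,0), goal (2,3), distance |1-2|+|0-3| = 4
Tile 4: at (1,1), goal (0,3), distance |1-0|+|1-3| = 3
Tile 1: at (1,2), goal (0,0), distance |1-0|+|2-0| = 3
Tile 11: at (1,3), goal (2,2), distance |1-2|+|3-2| = 2
Tile 2: at (2,0), goal (0,1), distance |2-0|+|0-1| = 3
Tile 5: at (2,1), goal (1,0), distance |2-1|+|1-0| = 2
Tile 10: at (2,3), goal (2,1), distance |2-2|+|3-1| = 2
Tile 9: at (3,0), goal (2,0), distance |3-2|+|0-0| = 1
Tile 7: at (3,1), goal (1,2), distance |3-1|+|1-2| = 3
Tile 13: at (3,2), goal (3,0), distance |3-3|+|2-0| = 2
Tile 15: at (3,3), goal (3,2), distance |3-3|+|3-2| = 1
Sum: 2 + 3 + 4 + 1 + 4 + 3 + 3 + 2 + 3 + 2 + 2 + 1 + 3 + 2 + 1 = 36

Answer: 36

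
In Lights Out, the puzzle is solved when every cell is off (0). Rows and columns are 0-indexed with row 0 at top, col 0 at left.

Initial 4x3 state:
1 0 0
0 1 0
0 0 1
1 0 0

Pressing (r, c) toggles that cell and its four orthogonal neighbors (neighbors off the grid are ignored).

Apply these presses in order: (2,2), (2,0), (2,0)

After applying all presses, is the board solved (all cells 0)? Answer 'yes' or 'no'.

Answer: no

Derivation:
After press 1 at (2,2):
1 0 0
0 1 1
0 1 0
1 0 1

After press 2 at (2,0):
1 0 0
1 1 1
1 0 0
0 0 1

After press 3 at (2,0):
1 0 0
0 1 1
0 1 0
1 0 1

Lights still on: 6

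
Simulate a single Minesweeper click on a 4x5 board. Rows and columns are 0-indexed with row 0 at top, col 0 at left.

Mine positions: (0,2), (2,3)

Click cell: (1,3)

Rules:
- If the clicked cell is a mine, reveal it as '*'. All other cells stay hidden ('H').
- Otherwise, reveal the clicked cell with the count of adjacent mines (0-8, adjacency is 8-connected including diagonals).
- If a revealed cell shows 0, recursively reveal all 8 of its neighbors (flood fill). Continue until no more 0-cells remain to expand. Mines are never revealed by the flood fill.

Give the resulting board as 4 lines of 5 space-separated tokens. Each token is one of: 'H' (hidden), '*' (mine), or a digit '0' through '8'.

H H H H H
H H H 2 H
H H H H H
H H H H H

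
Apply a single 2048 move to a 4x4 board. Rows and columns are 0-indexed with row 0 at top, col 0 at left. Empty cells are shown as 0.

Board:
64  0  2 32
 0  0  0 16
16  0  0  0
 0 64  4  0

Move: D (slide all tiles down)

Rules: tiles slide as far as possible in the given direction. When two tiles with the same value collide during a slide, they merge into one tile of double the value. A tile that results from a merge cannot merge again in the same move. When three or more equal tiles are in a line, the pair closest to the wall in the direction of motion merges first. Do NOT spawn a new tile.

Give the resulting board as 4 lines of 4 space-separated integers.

Answer:  0  0  0  0
 0  0  0  0
64  0  2 32
16 64  4 16

Derivation:
Slide down:
col 0: [64, 0, 16, 0] -> [0, 0, 64, 16]
col 1: [0, 0, 0, 64] -> [0, 0, 0, 64]
col 2: [2, 0, 0, 4] -> [0, 0, 2, 4]
col 3: [32, 16, 0, 0] -> [0, 0, 32, 16]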